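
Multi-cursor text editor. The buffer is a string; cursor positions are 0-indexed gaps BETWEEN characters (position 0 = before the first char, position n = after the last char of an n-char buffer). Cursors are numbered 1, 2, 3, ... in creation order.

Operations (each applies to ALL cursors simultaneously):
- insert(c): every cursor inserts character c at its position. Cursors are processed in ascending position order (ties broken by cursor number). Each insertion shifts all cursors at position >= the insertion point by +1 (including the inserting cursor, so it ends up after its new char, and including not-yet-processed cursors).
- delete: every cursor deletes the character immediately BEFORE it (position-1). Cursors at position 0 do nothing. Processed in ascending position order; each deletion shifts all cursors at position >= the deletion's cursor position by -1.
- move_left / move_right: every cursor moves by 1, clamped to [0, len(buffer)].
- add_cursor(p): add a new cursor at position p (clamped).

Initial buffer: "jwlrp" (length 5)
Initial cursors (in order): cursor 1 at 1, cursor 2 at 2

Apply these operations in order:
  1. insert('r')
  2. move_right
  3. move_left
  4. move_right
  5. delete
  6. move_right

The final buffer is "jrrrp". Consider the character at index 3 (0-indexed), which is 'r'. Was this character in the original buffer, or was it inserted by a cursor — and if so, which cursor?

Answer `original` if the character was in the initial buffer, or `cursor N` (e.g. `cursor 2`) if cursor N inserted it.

After op 1 (insert('r')): buffer="jrwrlrp" (len 7), cursors c1@2 c2@4, authorship .1.2...
After op 2 (move_right): buffer="jrwrlrp" (len 7), cursors c1@3 c2@5, authorship .1.2...
After op 3 (move_left): buffer="jrwrlrp" (len 7), cursors c1@2 c2@4, authorship .1.2...
After op 4 (move_right): buffer="jrwrlrp" (len 7), cursors c1@3 c2@5, authorship .1.2...
After op 5 (delete): buffer="jrrrp" (len 5), cursors c1@2 c2@3, authorship .12..
After op 6 (move_right): buffer="jrrrp" (len 5), cursors c1@3 c2@4, authorship .12..
Authorship (.=original, N=cursor N): . 1 2 . .
Index 3: author = original

Answer: original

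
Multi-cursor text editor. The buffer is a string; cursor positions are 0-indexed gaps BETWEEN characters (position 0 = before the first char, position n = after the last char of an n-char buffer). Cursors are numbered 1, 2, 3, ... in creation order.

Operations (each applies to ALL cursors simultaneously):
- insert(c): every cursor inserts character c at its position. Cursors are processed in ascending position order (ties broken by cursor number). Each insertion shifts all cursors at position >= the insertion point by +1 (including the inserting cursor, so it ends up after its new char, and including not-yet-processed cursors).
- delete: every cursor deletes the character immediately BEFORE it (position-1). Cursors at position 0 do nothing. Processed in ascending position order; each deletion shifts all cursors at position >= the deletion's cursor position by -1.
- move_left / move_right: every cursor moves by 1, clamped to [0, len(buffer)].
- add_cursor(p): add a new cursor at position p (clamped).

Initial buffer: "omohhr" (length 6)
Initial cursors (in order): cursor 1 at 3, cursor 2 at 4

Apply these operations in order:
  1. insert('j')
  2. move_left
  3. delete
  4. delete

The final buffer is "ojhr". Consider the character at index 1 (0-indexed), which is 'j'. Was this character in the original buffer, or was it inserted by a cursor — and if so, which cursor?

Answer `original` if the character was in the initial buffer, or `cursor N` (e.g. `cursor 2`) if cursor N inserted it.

Answer: cursor 2

Derivation:
After op 1 (insert('j')): buffer="omojhjhr" (len 8), cursors c1@4 c2@6, authorship ...1.2..
After op 2 (move_left): buffer="omojhjhr" (len 8), cursors c1@3 c2@5, authorship ...1.2..
After op 3 (delete): buffer="omjjhr" (len 6), cursors c1@2 c2@3, authorship ..12..
After op 4 (delete): buffer="ojhr" (len 4), cursors c1@1 c2@1, authorship .2..
Authorship (.=original, N=cursor N): . 2 . .
Index 1: author = 2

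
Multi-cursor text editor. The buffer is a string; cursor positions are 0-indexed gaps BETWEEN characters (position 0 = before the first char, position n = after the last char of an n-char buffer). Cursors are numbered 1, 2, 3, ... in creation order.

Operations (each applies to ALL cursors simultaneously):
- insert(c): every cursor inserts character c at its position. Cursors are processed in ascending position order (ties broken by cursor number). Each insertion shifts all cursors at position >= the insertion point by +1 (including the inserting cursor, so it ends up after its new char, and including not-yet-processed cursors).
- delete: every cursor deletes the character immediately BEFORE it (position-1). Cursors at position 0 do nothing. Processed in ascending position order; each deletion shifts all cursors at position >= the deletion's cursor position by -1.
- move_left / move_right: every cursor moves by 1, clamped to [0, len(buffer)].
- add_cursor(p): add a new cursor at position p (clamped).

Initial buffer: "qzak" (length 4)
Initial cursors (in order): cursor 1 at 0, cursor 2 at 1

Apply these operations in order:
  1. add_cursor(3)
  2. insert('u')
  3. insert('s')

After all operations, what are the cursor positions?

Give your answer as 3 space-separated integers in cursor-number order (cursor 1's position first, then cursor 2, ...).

Answer: 2 5 9

Derivation:
After op 1 (add_cursor(3)): buffer="qzak" (len 4), cursors c1@0 c2@1 c3@3, authorship ....
After op 2 (insert('u')): buffer="uquzauk" (len 7), cursors c1@1 c2@3 c3@6, authorship 1.2..3.
After op 3 (insert('s')): buffer="usquszausk" (len 10), cursors c1@2 c2@5 c3@9, authorship 11.22..33.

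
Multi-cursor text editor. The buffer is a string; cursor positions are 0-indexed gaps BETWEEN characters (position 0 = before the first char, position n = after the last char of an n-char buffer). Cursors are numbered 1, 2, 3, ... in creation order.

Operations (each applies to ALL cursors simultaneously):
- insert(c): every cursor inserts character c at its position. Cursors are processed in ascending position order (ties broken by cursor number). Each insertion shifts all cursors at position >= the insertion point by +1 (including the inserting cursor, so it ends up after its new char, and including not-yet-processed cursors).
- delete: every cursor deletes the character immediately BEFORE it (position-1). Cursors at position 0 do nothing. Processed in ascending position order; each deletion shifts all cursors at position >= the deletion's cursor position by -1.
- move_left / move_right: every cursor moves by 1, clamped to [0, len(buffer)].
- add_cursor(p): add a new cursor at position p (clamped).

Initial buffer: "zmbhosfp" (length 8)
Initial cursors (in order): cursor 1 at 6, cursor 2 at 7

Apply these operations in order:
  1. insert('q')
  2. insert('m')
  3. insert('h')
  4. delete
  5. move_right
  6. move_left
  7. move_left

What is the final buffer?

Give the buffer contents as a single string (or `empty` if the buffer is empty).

After op 1 (insert('q')): buffer="zmbhosqfqp" (len 10), cursors c1@7 c2@9, authorship ......1.2.
After op 2 (insert('m')): buffer="zmbhosqmfqmp" (len 12), cursors c1@8 c2@11, authorship ......11.22.
After op 3 (insert('h')): buffer="zmbhosqmhfqmhp" (len 14), cursors c1@9 c2@13, authorship ......111.222.
After op 4 (delete): buffer="zmbhosqmfqmp" (len 12), cursors c1@8 c2@11, authorship ......11.22.
After op 5 (move_right): buffer="zmbhosqmfqmp" (len 12), cursors c1@9 c2@12, authorship ......11.22.
After op 6 (move_left): buffer="zmbhosqmfqmp" (len 12), cursors c1@8 c2@11, authorship ......11.22.
After op 7 (move_left): buffer="zmbhosqmfqmp" (len 12), cursors c1@7 c2@10, authorship ......11.22.

Answer: zmbhosqmfqmp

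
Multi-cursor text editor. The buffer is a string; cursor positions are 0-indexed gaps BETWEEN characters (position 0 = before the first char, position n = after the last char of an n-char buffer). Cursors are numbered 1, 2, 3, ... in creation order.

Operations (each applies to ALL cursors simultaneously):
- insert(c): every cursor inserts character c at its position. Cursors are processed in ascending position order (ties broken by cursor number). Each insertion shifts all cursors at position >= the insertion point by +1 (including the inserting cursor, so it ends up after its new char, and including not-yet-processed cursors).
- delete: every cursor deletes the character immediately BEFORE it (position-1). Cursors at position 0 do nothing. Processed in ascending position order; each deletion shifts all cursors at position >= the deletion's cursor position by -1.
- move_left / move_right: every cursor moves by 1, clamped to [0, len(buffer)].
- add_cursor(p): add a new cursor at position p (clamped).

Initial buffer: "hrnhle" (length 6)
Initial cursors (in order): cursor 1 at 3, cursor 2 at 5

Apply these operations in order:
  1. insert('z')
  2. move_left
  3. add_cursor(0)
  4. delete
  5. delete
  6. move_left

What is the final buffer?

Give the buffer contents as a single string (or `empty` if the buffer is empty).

Answer: hzze

Derivation:
After op 1 (insert('z')): buffer="hrnzhlze" (len 8), cursors c1@4 c2@7, authorship ...1..2.
After op 2 (move_left): buffer="hrnzhlze" (len 8), cursors c1@3 c2@6, authorship ...1..2.
After op 3 (add_cursor(0)): buffer="hrnzhlze" (len 8), cursors c3@0 c1@3 c2@6, authorship ...1..2.
After op 4 (delete): buffer="hrzhze" (len 6), cursors c3@0 c1@2 c2@4, authorship ..1.2.
After op 5 (delete): buffer="hzze" (len 4), cursors c3@0 c1@1 c2@2, authorship .12.
After op 6 (move_left): buffer="hzze" (len 4), cursors c1@0 c3@0 c2@1, authorship .12.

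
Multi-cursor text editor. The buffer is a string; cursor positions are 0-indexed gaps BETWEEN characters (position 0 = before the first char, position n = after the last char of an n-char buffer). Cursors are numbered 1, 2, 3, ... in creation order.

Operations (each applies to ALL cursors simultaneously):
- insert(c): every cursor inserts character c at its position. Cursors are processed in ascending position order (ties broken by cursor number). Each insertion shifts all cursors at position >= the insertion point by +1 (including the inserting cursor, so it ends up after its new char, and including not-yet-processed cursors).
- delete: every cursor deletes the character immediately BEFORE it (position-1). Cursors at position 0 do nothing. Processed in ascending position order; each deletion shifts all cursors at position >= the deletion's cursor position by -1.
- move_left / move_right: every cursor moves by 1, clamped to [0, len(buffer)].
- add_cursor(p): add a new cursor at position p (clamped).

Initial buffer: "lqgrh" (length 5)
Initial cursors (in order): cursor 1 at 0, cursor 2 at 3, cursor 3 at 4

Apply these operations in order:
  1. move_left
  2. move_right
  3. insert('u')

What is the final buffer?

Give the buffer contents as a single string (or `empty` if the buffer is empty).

Answer: luqguruh

Derivation:
After op 1 (move_left): buffer="lqgrh" (len 5), cursors c1@0 c2@2 c3@3, authorship .....
After op 2 (move_right): buffer="lqgrh" (len 5), cursors c1@1 c2@3 c3@4, authorship .....
After op 3 (insert('u')): buffer="luqguruh" (len 8), cursors c1@2 c2@5 c3@7, authorship .1..2.3.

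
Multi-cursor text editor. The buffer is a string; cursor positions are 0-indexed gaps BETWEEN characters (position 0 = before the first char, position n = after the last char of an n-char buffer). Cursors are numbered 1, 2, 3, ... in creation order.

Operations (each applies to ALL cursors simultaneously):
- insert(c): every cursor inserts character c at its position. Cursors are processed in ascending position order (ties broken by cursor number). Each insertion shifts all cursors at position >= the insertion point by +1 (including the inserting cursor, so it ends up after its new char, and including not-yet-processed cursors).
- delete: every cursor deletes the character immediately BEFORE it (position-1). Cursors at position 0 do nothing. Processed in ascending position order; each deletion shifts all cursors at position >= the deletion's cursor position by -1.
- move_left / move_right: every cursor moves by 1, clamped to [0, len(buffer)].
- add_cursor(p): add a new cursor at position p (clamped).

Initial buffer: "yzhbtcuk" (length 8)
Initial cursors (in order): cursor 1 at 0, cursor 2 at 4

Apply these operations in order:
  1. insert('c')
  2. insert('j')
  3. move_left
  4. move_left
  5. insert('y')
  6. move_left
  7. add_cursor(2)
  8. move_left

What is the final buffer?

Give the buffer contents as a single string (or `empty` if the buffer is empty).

Answer: ycjyzhbycjtcuk

Derivation:
After op 1 (insert('c')): buffer="cyzhbctcuk" (len 10), cursors c1@1 c2@6, authorship 1....2....
After op 2 (insert('j')): buffer="cjyzhbcjtcuk" (len 12), cursors c1@2 c2@8, authorship 11....22....
After op 3 (move_left): buffer="cjyzhbcjtcuk" (len 12), cursors c1@1 c2@7, authorship 11....22....
After op 4 (move_left): buffer="cjyzhbcjtcuk" (len 12), cursors c1@0 c2@6, authorship 11....22....
After op 5 (insert('y')): buffer="ycjyzhbycjtcuk" (len 14), cursors c1@1 c2@8, authorship 111....222....
After op 6 (move_left): buffer="ycjyzhbycjtcuk" (len 14), cursors c1@0 c2@7, authorship 111....222....
After op 7 (add_cursor(2)): buffer="ycjyzhbycjtcuk" (len 14), cursors c1@0 c3@2 c2@7, authorship 111....222....
After op 8 (move_left): buffer="ycjyzhbycjtcuk" (len 14), cursors c1@0 c3@1 c2@6, authorship 111....222....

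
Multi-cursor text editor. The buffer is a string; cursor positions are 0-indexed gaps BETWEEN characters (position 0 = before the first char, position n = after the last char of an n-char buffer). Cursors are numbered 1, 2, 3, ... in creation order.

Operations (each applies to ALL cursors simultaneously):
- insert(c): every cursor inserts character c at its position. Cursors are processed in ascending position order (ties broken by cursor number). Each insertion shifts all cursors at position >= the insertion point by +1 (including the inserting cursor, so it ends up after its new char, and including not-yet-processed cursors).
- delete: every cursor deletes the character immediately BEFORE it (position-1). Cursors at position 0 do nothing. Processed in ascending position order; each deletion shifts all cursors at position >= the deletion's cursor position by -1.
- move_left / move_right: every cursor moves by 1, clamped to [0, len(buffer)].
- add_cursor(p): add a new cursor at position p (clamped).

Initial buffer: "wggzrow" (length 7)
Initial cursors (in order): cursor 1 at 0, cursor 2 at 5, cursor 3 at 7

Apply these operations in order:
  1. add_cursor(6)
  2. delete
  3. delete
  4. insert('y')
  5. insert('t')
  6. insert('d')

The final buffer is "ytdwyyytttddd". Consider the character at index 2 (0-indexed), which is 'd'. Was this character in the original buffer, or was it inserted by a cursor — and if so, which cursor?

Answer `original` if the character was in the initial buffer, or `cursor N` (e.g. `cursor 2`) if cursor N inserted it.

After op 1 (add_cursor(6)): buffer="wggzrow" (len 7), cursors c1@0 c2@5 c4@6 c3@7, authorship .......
After op 2 (delete): buffer="wggz" (len 4), cursors c1@0 c2@4 c3@4 c4@4, authorship ....
After op 3 (delete): buffer="w" (len 1), cursors c1@0 c2@1 c3@1 c4@1, authorship .
After op 4 (insert('y')): buffer="ywyyy" (len 5), cursors c1@1 c2@5 c3@5 c4@5, authorship 1.234
After op 5 (insert('t')): buffer="ytwyyyttt" (len 9), cursors c1@2 c2@9 c3@9 c4@9, authorship 11.234234
After op 6 (insert('d')): buffer="ytdwyyytttddd" (len 13), cursors c1@3 c2@13 c3@13 c4@13, authorship 111.234234234
Authorship (.=original, N=cursor N): 1 1 1 . 2 3 4 2 3 4 2 3 4
Index 2: author = 1

Answer: cursor 1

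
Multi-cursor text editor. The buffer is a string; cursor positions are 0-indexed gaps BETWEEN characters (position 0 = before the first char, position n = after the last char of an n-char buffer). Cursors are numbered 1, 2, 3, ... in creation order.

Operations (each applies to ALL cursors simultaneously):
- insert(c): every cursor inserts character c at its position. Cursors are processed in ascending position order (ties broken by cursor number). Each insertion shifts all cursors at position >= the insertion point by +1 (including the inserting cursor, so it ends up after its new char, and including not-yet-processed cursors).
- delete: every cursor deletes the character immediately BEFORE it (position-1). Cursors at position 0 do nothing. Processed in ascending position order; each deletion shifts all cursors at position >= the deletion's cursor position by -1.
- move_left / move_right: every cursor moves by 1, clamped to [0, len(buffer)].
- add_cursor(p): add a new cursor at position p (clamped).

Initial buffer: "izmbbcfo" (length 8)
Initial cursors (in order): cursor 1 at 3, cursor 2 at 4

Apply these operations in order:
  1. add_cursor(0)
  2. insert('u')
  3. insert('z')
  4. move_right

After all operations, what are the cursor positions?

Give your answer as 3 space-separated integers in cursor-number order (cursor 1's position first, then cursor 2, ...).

Answer: 8 11 3

Derivation:
After op 1 (add_cursor(0)): buffer="izmbbcfo" (len 8), cursors c3@0 c1@3 c2@4, authorship ........
After op 2 (insert('u')): buffer="uizmububcfo" (len 11), cursors c3@1 c1@5 c2@7, authorship 3...1.2....
After op 3 (insert('z')): buffer="uzizmuzbuzbcfo" (len 14), cursors c3@2 c1@7 c2@10, authorship 33...11.22....
After op 4 (move_right): buffer="uzizmuzbuzbcfo" (len 14), cursors c3@3 c1@8 c2@11, authorship 33...11.22....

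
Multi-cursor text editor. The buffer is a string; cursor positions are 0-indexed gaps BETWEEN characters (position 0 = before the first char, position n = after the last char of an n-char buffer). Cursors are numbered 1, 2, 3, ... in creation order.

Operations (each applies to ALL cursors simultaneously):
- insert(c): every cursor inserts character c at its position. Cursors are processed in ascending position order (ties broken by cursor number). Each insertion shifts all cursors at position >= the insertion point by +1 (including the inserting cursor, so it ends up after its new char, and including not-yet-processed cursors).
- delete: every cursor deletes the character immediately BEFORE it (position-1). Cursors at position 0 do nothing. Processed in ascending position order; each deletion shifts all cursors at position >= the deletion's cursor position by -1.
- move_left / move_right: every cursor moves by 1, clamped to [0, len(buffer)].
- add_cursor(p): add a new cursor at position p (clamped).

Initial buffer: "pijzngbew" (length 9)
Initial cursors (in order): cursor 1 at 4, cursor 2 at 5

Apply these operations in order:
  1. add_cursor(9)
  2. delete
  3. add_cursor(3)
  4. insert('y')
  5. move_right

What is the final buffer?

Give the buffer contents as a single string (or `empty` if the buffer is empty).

Answer: pijyyygbey

Derivation:
After op 1 (add_cursor(9)): buffer="pijzngbew" (len 9), cursors c1@4 c2@5 c3@9, authorship .........
After op 2 (delete): buffer="pijgbe" (len 6), cursors c1@3 c2@3 c3@6, authorship ......
After op 3 (add_cursor(3)): buffer="pijgbe" (len 6), cursors c1@3 c2@3 c4@3 c3@6, authorship ......
After op 4 (insert('y')): buffer="pijyyygbey" (len 10), cursors c1@6 c2@6 c4@6 c3@10, authorship ...124...3
After op 5 (move_right): buffer="pijyyygbey" (len 10), cursors c1@7 c2@7 c4@7 c3@10, authorship ...124...3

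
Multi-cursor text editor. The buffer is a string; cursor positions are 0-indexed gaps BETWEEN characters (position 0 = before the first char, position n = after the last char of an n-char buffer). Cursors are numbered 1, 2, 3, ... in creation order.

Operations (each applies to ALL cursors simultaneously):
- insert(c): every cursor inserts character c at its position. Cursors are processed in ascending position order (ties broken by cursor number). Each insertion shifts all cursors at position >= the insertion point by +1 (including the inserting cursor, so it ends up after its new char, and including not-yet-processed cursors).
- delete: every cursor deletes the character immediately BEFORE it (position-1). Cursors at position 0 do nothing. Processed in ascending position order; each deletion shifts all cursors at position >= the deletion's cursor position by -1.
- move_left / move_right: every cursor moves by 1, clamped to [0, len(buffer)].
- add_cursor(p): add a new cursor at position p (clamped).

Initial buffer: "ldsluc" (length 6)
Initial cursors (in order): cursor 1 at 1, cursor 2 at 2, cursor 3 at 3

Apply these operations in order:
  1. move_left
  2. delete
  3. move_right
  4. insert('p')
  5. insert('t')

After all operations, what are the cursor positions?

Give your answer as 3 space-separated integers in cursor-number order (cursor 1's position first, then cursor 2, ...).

Answer: 7 7 7

Derivation:
After op 1 (move_left): buffer="ldsluc" (len 6), cursors c1@0 c2@1 c3@2, authorship ......
After op 2 (delete): buffer="sluc" (len 4), cursors c1@0 c2@0 c3@0, authorship ....
After op 3 (move_right): buffer="sluc" (len 4), cursors c1@1 c2@1 c3@1, authorship ....
After op 4 (insert('p')): buffer="spppluc" (len 7), cursors c1@4 c2@4 c3@4, authorship .123...
After op 5 (insert('t')): buffer="sppptttluc" (len 10), cursors c1@7 c2@7 c3@7, authorship .123123...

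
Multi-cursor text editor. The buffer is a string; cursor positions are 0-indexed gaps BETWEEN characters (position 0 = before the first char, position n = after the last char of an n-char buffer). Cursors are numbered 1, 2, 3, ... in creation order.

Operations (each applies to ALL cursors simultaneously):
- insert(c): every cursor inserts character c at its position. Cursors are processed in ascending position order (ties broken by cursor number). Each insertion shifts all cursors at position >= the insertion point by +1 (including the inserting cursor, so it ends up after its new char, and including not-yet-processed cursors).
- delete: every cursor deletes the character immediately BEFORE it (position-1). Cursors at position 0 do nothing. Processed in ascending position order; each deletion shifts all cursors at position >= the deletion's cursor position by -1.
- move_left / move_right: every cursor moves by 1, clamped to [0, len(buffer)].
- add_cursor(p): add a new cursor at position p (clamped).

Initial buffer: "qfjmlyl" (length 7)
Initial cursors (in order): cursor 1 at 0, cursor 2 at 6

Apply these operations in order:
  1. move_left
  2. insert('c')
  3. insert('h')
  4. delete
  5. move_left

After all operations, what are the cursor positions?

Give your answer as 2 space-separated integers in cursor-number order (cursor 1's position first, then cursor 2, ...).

After op 1 (move_left): buffer="qfjmlyl" (len 7), cursors c1@0 c2@5, authorship .......
After op 2 (insert('c')): buffer="cqfjmlcyl" (len 9), cursors c1@1 c2@7, authorship 1.....2..
After op 3 (insert('h')): buffer="chqfjmlchyl" (len 11), cursors c1@2 c2@9, authorship 11.....22..
After op 4 (delete): buffer="cqfjmlcyl" (len 9), cursors c1@1 c2@7, authorship 1.....2..
After op 5 (move_left): buffer="cqfjmlcyl" (len 9), cursors c1@0 c2@6, authorship 1.....2..

Answer: 0 6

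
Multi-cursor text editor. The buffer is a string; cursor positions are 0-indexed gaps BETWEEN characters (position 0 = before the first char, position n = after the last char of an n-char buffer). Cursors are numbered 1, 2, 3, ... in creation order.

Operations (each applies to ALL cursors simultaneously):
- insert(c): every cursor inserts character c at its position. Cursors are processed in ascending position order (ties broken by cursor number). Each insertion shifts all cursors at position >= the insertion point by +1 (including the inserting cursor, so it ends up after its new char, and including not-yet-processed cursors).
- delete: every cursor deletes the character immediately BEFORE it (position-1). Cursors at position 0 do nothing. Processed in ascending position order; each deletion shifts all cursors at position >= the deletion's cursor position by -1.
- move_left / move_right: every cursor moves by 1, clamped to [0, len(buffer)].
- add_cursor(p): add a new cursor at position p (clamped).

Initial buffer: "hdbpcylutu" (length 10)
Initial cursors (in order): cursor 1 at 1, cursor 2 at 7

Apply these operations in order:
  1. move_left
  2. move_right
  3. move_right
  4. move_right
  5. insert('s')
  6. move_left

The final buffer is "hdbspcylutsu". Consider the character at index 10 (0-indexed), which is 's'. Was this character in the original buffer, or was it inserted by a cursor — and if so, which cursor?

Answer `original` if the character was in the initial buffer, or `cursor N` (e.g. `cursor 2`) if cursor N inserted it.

Answer: cursor 2

Derivation:
After op 1 (move_left): buffer="hdbpcylutu" (len 10), cursors c1@0 c2@6, authorship ..........
After op 2 (move_right): buffer="hdbpcylutu" (len 10), cursors c1@1 c2@7, authorship ..........
After op 3 (move_right): buffer="hdbpcylutu" (len 10), cursors c1@2 c2@8, authorship ..........
After op 4 (move_right): buffer="hdbpcylutu" (len 10), cursors c1@3 c2@9, authorship ..........
After op 5 (insert('s')): buffer="hdbspcylutsu" (len 12), cursors c1@4 c2@11, authorship ...1......2.
After op 6 (move_left): buffer="hdbspcylutsu" (len 12), cursors c1@3 c2@10, authorship ...1......2.
Authorship (.=original, N=cursor N): . . . 1 . . . . . . 2 .
Index 10: author = 2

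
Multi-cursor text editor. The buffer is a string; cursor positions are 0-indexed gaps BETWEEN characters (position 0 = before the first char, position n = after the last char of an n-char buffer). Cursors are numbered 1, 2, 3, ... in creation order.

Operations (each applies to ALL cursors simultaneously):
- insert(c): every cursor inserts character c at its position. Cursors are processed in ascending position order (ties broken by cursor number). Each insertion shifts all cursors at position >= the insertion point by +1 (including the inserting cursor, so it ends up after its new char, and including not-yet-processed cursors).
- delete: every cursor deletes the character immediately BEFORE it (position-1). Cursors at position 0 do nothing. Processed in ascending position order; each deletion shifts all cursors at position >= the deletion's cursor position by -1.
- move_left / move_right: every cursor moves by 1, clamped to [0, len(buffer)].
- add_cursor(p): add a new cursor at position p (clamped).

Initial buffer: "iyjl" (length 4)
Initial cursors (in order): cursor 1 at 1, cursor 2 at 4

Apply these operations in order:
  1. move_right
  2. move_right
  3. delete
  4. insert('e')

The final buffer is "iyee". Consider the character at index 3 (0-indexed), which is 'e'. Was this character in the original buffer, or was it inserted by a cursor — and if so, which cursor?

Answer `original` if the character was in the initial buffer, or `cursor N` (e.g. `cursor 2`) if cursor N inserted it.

Answer: cursor 2

Derivation:
After op 1 (move_right): buffer="iyjl" (len 4), cursors c1@2 c2@4, authorship ....
After op 2 (move_right): buffer="iyjl" (len 4), cursors c1@3 c2@4, authorship ....
After op 3 (delete): buffer="iy" (len 2), cursors c1@2 c2@2, authorship ..
After op 4 (insert('e')): buffer="iyee" (len 4), cursors c1@4 c2@4, authorship ..12
Authorship (.=original, N=cursor N): . . 1 2
Index 3: author = 2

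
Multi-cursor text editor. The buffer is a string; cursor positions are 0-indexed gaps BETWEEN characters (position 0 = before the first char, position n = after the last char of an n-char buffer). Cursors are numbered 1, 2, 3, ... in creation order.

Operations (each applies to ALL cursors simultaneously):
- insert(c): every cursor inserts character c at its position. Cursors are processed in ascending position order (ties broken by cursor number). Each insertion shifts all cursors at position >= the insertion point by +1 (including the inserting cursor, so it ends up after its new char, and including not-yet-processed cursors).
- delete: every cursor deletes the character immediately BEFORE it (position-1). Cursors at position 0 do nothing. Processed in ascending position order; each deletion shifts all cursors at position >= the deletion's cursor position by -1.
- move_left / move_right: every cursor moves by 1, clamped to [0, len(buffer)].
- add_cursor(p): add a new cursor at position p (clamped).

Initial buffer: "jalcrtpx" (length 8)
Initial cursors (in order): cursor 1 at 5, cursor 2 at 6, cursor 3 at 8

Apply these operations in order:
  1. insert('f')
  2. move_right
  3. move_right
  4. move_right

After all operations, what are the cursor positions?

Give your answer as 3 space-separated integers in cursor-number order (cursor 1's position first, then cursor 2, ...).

Answer: 9 11 11

Derivation:
After op 1 (insert('f')): buffer="jalcrftfpxf" (len 11), cursors c1@6 c2@8 c3@11, authorship .....1.2..3
After op 2 (move_right): buffer="jalcrftfpxf" (len 11), cursors c1@7 c2@9 c3@11, authorship .....1.2..3
After op 3 (move_right): buffer="jalcrftfpxf" (len 11), cursors c1@8 c2@10 c3@11, authorship .....1.2..3
After op 4 (move_right): buffer="jalcrftfpxf" (len 11), cursors c1@9 c2@11 c3@11, authorship .....1.2..3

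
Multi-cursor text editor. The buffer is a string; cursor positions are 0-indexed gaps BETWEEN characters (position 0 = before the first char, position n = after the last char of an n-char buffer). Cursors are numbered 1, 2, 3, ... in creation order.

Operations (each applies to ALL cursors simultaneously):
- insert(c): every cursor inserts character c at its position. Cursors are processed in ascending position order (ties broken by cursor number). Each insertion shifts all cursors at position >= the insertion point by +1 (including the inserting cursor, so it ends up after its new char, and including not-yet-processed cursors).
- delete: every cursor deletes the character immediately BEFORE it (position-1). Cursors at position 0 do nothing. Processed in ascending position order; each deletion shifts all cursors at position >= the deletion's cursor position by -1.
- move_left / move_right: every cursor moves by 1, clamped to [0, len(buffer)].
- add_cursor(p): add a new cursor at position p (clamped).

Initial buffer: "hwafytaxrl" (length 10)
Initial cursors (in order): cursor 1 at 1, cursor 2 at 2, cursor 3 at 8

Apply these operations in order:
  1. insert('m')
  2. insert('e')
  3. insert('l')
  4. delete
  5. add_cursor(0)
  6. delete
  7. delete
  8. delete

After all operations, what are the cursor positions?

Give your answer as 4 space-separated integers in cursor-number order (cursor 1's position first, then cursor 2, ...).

After op 1 (insert('m')): buffer="hmwmafytaxmrl" (len 13), cursors c1@2 c2@4 c3@11, authorship .1.2......3..
After op 2 (insert('e')): buffer="hmewmeafytaxmerl" (len 16), cursors c1@3 c2@6 c3@14, authorship .11.22......33..
After op 3 (insert('l')): buffer="hmelwmelafytaxmelrl" (len 19), cursors c1@4 c2@8 c3@17, authorship .111.222......333..
After op 4 (delete): buffer="hmewmeafytaxmerl" (len 16), cursors c1@3 c2@6 c3@14, authorship .11.22......33..
After op 5 (add_cursor(0)): buffer="hmewmeafytaxmerl" (len 16), cursors c4@0 c1@3 c2@6 c3@14, authorship .11.22......33..
After op 6 (delete): buffer="hmwmafytaxmrl" (len 13), cursors c4@0 c1@2 c2@4 c3@11, authorship .1.2......3..
After op 7 (delete): buffer="hwafytaxrl" (len 10), cursors c4@0 c1@1 c2@2 c3@8, authorship ..........
After op 8 (delete): buffer="afytarl" (len 7), cursors c1@0 c2@0 c4@0 c3@5, authorship .......

Answer: 0 0 5 0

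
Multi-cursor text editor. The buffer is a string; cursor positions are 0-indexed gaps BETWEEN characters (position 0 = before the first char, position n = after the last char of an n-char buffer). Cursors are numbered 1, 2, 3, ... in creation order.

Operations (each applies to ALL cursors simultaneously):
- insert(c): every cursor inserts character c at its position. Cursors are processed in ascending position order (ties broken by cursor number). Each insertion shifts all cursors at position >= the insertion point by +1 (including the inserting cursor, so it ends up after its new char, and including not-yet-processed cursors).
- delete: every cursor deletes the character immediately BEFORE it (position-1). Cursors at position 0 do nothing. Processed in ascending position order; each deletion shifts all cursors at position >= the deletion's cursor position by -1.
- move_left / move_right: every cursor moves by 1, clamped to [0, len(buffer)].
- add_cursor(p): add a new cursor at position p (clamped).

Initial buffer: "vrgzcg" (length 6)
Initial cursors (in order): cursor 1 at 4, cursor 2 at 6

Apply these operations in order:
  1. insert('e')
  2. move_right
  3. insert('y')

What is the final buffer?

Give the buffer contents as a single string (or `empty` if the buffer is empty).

After op 1 (insert('e')): buffer="vrgzecge" (len 8), cursors c1@5 c2@8, authorship ....1..2
After op 2 (move_right): buffer="vrgzecge" (len 8), cursors c1@6 c2@8, authorship ....1..2
After op 3 (insert('y')): buffer="vrgzecygey" (len 10), cursors c1@7 c2@10, authorship ....1.1.22

Answer: vrgzecygey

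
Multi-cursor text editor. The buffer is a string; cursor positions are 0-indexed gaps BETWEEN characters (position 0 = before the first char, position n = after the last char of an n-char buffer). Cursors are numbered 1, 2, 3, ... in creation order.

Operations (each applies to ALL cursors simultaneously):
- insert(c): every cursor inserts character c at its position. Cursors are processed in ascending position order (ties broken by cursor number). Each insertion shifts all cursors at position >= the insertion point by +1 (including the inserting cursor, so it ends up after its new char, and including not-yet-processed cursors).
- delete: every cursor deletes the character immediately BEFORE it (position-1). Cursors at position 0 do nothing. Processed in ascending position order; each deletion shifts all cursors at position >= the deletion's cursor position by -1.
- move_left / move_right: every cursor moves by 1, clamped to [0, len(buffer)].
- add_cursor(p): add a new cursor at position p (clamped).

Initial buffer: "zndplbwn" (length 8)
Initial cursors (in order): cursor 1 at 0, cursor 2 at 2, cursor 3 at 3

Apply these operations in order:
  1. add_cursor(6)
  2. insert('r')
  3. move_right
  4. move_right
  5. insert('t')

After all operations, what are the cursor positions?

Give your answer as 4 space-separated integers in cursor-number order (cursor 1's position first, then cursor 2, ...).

After op 1 (add_cursor(6)): buffer="zndplbwn" (len 8), cursors c1@0 c2@2 c3@3 c4@6, authorship ........
After op 2 (insert('r')): buffer="rznrdrplbrwn" (len 12), cursors c1@1 c2@4 c3@6 c4@10, authorship 1..2.3...4..
After op 3 (move_right): buffer="rznrdrplbrwn" (len 12), cursors c1@2 c2@5 c3@7 c4@11, authorship 1..2.3...4..
After op 4 (move_right): buffer="rznrdrplbrwn" (len 12), cursors c1@3 c2@6 c3@8 c4@12, authorship 1..2.3...4..
After op 5 (insert('t')): buffer="rzntrdrtpltbrwnt" (len 16), cursors c1@4 c2@8 c3@11 c4@16, authorship 1..12.32..3.4..4

Answer: 4 8 11 16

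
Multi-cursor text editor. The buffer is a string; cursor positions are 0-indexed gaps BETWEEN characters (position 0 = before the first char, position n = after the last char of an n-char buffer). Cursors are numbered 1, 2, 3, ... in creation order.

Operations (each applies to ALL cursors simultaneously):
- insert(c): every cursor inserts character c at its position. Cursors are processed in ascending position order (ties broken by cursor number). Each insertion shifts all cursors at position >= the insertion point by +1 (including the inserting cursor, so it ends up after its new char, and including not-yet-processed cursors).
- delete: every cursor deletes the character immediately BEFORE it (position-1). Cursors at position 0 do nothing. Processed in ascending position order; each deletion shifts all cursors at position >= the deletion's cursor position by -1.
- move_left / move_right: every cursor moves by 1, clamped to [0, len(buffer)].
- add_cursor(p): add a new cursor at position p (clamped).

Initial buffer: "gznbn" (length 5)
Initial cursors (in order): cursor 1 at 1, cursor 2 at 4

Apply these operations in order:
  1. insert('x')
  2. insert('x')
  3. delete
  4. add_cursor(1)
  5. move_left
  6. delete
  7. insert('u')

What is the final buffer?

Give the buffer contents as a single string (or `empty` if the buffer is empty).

Answer: uuxznuxn

Derivation:
After op 1 (insert('x')): buffer="gxznbxn" (len 7), cursors c1@2 c2@6, authorship .1...2.
After op 2 (insert('x')): buffer="gxxznbxxn" (len 9), cursors c1@3 c2@8, authorship .11...22.
After op 3 (delete): buffer="gxznbxn" (len 7), cursors c1@2 c2@6, authorship .1...2.
After op 4 (add_cursor(1)): buffer="gxznbxn" (len 7), cursors c3@1 c1@2 c2@6, authorship .1...2.
After op 5 (move_left): buffer="gxznbxn" (len 7), cursors c3@0 c1@1 c2@5, authorship .1...2.
After op 6 (delete): buffer="xznxn" (len 5), cursors c1@0 c3@0 c2@3, authorship 1..2.
After op 7 (insert('u')): buffer="uuxznuxn" (len 8), cursors c1@2 c3@2 c2@6, authorship 131..22.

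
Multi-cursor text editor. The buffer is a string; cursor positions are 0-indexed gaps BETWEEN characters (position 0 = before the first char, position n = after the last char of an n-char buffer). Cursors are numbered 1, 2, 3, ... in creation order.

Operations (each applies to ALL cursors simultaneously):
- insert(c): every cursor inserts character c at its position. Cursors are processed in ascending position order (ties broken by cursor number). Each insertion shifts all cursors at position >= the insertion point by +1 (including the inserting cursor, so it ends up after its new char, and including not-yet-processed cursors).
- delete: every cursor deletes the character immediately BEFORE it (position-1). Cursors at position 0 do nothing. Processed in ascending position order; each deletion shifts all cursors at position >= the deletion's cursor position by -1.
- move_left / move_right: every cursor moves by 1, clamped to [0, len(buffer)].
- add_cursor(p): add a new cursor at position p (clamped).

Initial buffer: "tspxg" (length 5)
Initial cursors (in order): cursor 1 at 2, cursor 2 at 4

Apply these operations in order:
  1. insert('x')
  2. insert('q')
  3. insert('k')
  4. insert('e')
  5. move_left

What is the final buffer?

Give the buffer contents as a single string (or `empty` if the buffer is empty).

Answer: tsxqkepxxqkeg

Derivation:
After op 1 (insert('x')): buffer="tsxpxxg" (len 7), cursors c1@3 c2@6, authorship ..1..2.
After op 2 (insert('q')): buffer="tsxqpxxqg" (len 9), cursors c1@4 c2@8, authorship ..11..22.
After op 3 (insert('k')): buffer="tsxqkpxxqkg" (len 11), cursors c1@5 c2@10, authorship ..111..222.
After op 4 (insert('e')): buffer="tsxqkepxxqkeg" (len 13), cursors c1@6 c2@12, authorship ..1111..2222.
After op 5 (move_left): buffer="tsxqkepxxqkeg" (len 13), cursors c1@5 c2@11, authorship ..1111..2222.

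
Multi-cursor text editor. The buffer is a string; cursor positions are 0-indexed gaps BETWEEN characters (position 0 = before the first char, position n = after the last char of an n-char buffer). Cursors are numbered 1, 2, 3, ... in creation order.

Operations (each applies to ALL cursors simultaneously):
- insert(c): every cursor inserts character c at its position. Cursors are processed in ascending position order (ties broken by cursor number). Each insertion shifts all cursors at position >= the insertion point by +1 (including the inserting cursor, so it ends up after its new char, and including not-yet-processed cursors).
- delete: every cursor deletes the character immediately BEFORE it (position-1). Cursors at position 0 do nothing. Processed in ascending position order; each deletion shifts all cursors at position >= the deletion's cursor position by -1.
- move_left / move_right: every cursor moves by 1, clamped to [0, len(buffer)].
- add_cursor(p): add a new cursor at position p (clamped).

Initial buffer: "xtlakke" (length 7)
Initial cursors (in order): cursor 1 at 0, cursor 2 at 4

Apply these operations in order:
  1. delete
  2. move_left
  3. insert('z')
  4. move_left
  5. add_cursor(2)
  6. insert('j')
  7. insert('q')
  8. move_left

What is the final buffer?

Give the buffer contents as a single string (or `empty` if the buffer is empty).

After op 1 (delete): buffer="xtlkke" (len 6), cursors c1@0 c2@3, authorship ......
After op 2 (move_left): buffer="xtlkke" (len 6), cursors c1@0 c2@2, authorship ......
After op 3 (insert('z')): buffer="zxtzlkke" (len 8), cursors c1@1 c2@4, authorship 1..2....
After op 4 (move_left): buffer="zxtzlkke" (len 8), cursors c1@0 c2@3, authorship 1..2....
After op 5 (add_cursor(2)): buffer="zxtzlkke" (len 8), cursors c1@0 c3@2 c2@3, authorship 1..2....
After op 6 (insert('j')): buffer="jzxjtjzlkke" (len 11), cursors c1@1 c3@4 c2@6, authorship 11.3.22....
After op 7 (insert('q')): buffer="jqzxjqtjqzlkke" (len 14), cursors c1@2 c3@6 c2@9, authorship 111.33.222....
After op 8 (move_left): buffer="jqzxjqtjqzlkke" (len 14), cursors c1@1 c3@5 c2@8, authorship 111.33.222....

Answer: jqzxjqtjqzlkke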